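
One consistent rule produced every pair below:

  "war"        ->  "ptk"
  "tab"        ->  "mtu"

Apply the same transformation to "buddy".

Compare letters: w→p is +19, a→t is +19, r→k is +19 — a constant shift. Every letter moves 19 places later in the alphabet, wrapping around z→a.
Applying it to buddy: b+19=u, u+19=n, d+19=w, d+19=w, y+19=r.

unwwr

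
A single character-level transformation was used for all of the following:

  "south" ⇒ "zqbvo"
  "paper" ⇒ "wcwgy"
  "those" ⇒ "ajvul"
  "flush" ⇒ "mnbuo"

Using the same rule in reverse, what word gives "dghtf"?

weary

Shifts by position in south: pos 0: s→z (+7), pos 1: o→q (+2), pos 2: u→b (+7), pos 3: t→v (+2) — repeating every 2. The shifts repeat in a cycle of length 2: positions 0,1,… shift by +7, +2, then the pattern repeats.
Undoing it on dghtf: d−7=w, g−2=e, h−7=a, t−2=r, f−7=y.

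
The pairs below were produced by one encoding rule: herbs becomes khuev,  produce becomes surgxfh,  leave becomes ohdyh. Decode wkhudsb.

therapy

Compare letters: h→k is +3, e→h is +3, r→u is +3 — a constant shift. It's a constant shift of +3 (ROT3).
Decoding wkhudsb: w−3=t, k−3=h, h−3=e, u−3=r, d−3=a, s−3=p, b−3=y.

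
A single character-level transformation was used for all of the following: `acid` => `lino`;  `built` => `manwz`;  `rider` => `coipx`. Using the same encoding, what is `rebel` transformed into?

ckgpr

Shifts by position in acid: pos 0: a→l (+11), pos 1: c→i (+6), pos 2: i→n (+5), pos 3: d→o (+11) — repeating every 3. The shifts repeat in a cycle of length 3: positions 0,1,… shift by +11, +6, +5, then the pattern repeats.
Applying it to rebel: r+11=c, e+6=k, b+5=g, e+11=p, l+6=r.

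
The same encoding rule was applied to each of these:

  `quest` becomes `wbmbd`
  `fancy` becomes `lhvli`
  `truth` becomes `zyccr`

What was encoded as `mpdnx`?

In quest: q→w is +6, u→b is +7, e→m is +8, s→b is +9 — the shift increases by 1 each position. Letter i (0-indexed) is shifted by i+6, so successive shifts are 6, 7, 8, ….
Undoing it on mpdnx: m−6=g, p−7=i, d−8=v, n−9=e, x−10=n.

given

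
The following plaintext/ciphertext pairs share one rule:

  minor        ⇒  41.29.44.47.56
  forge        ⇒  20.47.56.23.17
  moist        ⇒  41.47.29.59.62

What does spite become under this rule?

59.50.29.62.17

m(#13)→41 and i(#9)→29: differences scale by 3, so n = 3·pos + 2. The formula is n = 3×(alphabet index, a=1) + 2.
For spite: s=19→59, p=16→50, i=9→29, t=20→62, e=5→17.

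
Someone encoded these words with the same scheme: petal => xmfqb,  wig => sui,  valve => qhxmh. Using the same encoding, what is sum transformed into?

The output letters match the input read backwards, each shifted +12: petal reversed is latep. Read the word backwards and shift each letter +12.
Applying it to sum: reverse → mus; then shift: m+12=y, u+12=g, s+12=e.

yge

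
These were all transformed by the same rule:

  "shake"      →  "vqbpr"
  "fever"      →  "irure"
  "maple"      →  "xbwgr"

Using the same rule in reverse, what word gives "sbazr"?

badge

This is an affine cipher: with a=0,…,z=25, each position x becomes (17x+1) mod 26.
Decoding sbazr: s(18)→23·(18−1)≡1=b; b(1)→23·(1−1)≡0=a; a(0)→23·(0−1)≡3=d; z(25)→23·(25−1)≡6=g; r(17)→23·(17−1)≡4=e (all mod 26).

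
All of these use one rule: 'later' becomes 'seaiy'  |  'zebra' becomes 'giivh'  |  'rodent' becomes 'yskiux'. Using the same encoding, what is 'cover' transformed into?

jsciy

Shifts by position in later: pos 0: l→s (+7), pos 1: a→e (+4), pos 2: t→a (+7), pos 3: e→i (+4) — repeating every 2. The shifts repeat in a cycle of length 2: positions 0,1,… shift by +7, +4, then the pattern repeats.
For cover: c+7=j, o+4=s, v+7=c, e+4=i, r+7=y.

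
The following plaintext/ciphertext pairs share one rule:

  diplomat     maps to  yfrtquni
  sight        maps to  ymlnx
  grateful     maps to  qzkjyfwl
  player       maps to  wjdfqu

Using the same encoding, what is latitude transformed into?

The output letters match the input read backwards, each shifted +5: diplomat reversed is tamolpid. Two steps: reverse the string, then apply a Caesar shift of +5.
On latitude: reverse → edutital; then shift: e+5=j, d+5=i, u+5=z, t+5=y, i+5=n, t+5=y, a+5=f, l+5=q.

jizynyfq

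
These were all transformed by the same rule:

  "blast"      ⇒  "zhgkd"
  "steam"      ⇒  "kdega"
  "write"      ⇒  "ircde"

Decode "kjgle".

This is an affine cipher: with a=0,…,z=25, each position x becomes (19x+6) mod 26.
Decoding kjgle: k(10)→11·(10−6)≡18=s; j(9)→11·(9−6)≡7=h; g(6)→11·(6−6)≡0=a; l(11)→11·(11−6)≡3=d; e(4)→11·(4−6)≡4=e (all mod 26).

shade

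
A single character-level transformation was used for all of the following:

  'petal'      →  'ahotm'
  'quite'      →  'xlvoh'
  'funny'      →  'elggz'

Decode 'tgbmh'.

angle

p(15)→a(0) and e(4)→h(7) fit y≡23x+19 (mod 26); the inverse of 23 mod 26 is 17. Treating letters as 0–25, the rule is x ↦ 23x + 19 (mod 26).
Reversing it on tgbmh: t(19)→17·(19−19)≡0=a; g(6)→17·(6−19)≡13=n; b(1)→17·(1−19)≡6=g; m(12)→17·(12−19)≡11=l; h(7)→17·(7−19)≡4=e (all mod 26).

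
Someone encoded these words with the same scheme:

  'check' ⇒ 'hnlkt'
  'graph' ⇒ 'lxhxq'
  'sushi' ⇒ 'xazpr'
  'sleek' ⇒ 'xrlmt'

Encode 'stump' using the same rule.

xzbuy

In check: c→h is +5, h→n is +6, e→l is +7, c→k is +8 — the shift increases by 1 each position. Letter i (0-indexed) is shifted by i+5, so successive shifts are 5, 6, 7, ….
For stump: s+5=x, t+6=z, u+7=b, m+8=u, p+9=y.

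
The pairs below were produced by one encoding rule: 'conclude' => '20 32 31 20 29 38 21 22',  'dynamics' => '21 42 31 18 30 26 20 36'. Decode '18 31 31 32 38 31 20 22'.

announce

c is letter #3 and maps to 20: an offset of 17. Letters become their 1-based position plus 17 (so a→18, b→19, …).
Decoding 18 31 31 32 38 31 20 22: 18→(18−17)÷1=1=a, 31→(31−17)÷1=14=n, 31→(31−17)÷1=14=n, 32→(32−17)÷1=15=o, 38→(38−17)÷1=21=u, 31→(31−17)÷1=14=n, 20→(20−17)÷1=3=c, 22→(22−17)÷1=5=e.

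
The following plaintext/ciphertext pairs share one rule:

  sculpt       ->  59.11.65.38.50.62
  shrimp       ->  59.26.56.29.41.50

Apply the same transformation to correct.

11.47.56.56.17.11.62

With a=1..z=26, the number is 3·pos + 2.
On correct: c=3→11, o=15→47, r=18→56, r=18→56, e=5→17, c=3→11, t=20→62.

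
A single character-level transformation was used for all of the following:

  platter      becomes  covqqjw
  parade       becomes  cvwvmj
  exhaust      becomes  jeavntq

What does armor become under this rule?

vwlfw

This is an affine cipher: with a=0,…,z=25, each position x becomes (23x+21) mod 26.
Applying it to armor: a(0)→23·0+21≡21=v; r(17)→23·17+21≡22=w; m(12)→23·12+21≡11=l; o(14)→23·14+21≡5=f; r(17)→23·17+21≡22=w (all mod 26).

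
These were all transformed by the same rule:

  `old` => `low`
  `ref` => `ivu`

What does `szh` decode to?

has

Each pair mirrors across the alphabet (o↔l, l↔o, d↔w): positions sum to 25. Letters are reflected about the middle of the alphabet (position → 25−position): Atbash.
Undoing it on szh: s↔h, z↔a, h↔s.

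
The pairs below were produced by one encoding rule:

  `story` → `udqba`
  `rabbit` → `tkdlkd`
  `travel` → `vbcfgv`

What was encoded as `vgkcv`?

The shifts repeat in a cycle of length 2: positions 0,1,… shift by +2, +10, then the pattern repeats.
Decoding vgkcv: v−2=t, g−10=w, k−2=i, c−10=s, v−2=t.

twist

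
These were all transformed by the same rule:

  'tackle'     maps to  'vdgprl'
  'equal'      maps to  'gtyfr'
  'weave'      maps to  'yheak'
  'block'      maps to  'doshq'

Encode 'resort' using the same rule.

thwtxa

In tackle: t→v is +2, a→d is +3, c→g is +4, k→p is +5 — the shift increases by 1 each position. Letter i (0-indexed) is shifted by i+2, so successive shifts are 2, 3, 4, ….
For resort: r+2=t, e+3=h, s+4=w, o+5=t, r+6=x, t+7=a.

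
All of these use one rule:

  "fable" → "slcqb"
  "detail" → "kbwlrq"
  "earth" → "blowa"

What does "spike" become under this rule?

fgrzb

Each letter's alphabet position (a=0..z=25) is mapped through 17·x+11 mod 26 — an affine cipher.
For spike: s(18)→17·18+11≡5=f; p(15)→17·15+11≡6=g; i(8)→17·8+11≡17=r; k(10)→17·10+11≡25=z; e(4)→17·4+11≡1=b (all mod 26).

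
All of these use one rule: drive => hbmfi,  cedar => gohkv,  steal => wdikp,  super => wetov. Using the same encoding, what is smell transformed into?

Shifts by position in drive: pos 0: d→h (+4), pos 1: r→b (+10), pos 2: i→m (+4), pos 3: v→f (+10) — repeating every 2. A repeating key of period 2 is used — shifts +4, +10 over and over.
Applying it to smell: s+4=w, m+10=w, e+4=i, l+10=v, l+4=p.

wwivp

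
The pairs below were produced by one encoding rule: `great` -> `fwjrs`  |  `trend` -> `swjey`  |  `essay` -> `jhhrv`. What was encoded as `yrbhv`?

Treating letters as 0–25, the rule is x ↦ 11x + 17 (mod 26).
Reversing it on yrbhv: y(24)→19·(24−17)≡3=d; r(17)→19·(17−17)≡0=a; b(1)→19·(1−17)≡8=i; h(7)→19·(7−17)≡18=s; v(21)→19·(21−17)≡24=y (all mod 26).

daisy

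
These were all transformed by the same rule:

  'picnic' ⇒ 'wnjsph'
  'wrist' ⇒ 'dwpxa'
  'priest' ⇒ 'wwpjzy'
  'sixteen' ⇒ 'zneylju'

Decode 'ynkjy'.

Shifts by position in picnic: pos 0: p→w (+7), pos 1: i→n (+5), pos 2: c→j (+7), pos 3: n→s (+5) — repeating every 2. A repeating key of period 2 is used — shifts +7, +5 over and over.
Reversing it on ynkjy: y−7=r, n−5=i, k−7=d, j−5=e, y−7=r.

rider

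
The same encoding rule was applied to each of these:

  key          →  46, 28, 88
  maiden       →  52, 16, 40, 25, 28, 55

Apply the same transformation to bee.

19, 28, 28

With a=1..z=26, the number is 3·pos + 13.
For bee: b=2→19, e=5→28, e=5→28.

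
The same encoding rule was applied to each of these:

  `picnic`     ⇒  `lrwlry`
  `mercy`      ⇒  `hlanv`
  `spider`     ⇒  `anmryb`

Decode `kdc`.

Two steps: reverse the string, then apply a Caesar shift of +9.
Undoing it on kdc: shift back: k−9=b, d−9=u, c−9=t → but; then reverse → tub.

tub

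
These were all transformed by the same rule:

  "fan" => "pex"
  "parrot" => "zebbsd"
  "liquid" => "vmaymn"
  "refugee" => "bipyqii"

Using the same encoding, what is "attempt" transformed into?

The shift depends on letter class: consonant f→p is +10, but vowel a→e is +4. Two shifts are in play — +4 for a/e/i/o/u, +10 for every other letter.
On attempt: a(vowel)+4=e, t(cons)+10=d, t(cons)+10=d, e(vowel)+4=i, m(cons)+10=w, p(cons)+10=z, t(cons)+10=d.

eddiwzd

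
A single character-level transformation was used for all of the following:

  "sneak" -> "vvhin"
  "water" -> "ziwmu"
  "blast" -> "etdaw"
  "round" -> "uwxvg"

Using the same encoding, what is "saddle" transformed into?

The shifts repeat in a cycle of length 2: positions 0,1,… shift by +3, +8, then the pattern repeats.
Applying it to saddle: s+3=v, a+8=i, d+3=g, d+8=l, l+3=o, e+8=m.

viglom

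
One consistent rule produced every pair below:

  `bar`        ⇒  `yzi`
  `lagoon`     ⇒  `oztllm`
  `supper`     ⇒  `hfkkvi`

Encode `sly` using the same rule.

Each pair mirrors across the alphabet (b↔y, a↔z, r↔i): positions sum to 25. Letters are reflected about the middle of the alphabet (position → 25−position): Atbash.
On sly: s↔h, l↔o, y↔b.

hob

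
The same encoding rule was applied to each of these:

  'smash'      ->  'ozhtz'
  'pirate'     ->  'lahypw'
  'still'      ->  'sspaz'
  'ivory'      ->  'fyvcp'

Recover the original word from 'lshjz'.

scale

The output letters match the input read backwards, each shifted +7: smash reversed is hsams. The word is reversed, then every letter is shifted forward by 7.
Decoding lshjz: shift back: l−7=e, s−7=l, h−7=a, j−7=c, z−7=s → elacs; then reverse → scale.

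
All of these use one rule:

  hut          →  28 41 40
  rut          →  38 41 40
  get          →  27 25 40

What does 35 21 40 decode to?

Letters become their 1-based position plus 20 (so a→21, b→22, …).
Undoing it on 35 21 40: 35→(35−20)÷1=15=o, 21→(21−20)÷1=1=a, 40→(40−20)÷1=20=t.

oat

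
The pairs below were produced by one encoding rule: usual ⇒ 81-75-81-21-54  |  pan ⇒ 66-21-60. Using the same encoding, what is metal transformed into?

Each letter becomes 3×(its alphabet position, a=1..z=26) + 18.
Applying it to metal: m=13→57, e=5→33, t=20→78, a=1→21, l=12→54.

57-33-78-21-54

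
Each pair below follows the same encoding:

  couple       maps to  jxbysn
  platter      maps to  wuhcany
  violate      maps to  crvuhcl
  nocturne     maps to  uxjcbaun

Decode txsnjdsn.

A repeating key of period 2 is used — shifts +7, +9 over and over.
Undoing it on txsnjdsn: t−7=m, x−9=o, s−7=l, n−9=e, j−7=c, d−9=u, s−7=l, n−9=e.

molecule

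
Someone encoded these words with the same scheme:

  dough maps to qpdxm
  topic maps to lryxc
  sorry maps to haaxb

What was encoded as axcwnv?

mentor

The word is reversed, then every letter is shifted forward by 9.
Decoding axcwnv: shift back: a−9=r, x−9=o, c−9=t, w−9=n, n−9=e, v−9=m → rotnem; then reverse → mentor.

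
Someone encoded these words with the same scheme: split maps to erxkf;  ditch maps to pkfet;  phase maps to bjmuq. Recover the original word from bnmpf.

It's a Vigenère-style cipher with numeric key [12,2]: position i shifts by key[i mod 2].
Reversing it on bnmpf: b−12=p, n−2=l, m−12=a, p−2=n, f−12=t.

plant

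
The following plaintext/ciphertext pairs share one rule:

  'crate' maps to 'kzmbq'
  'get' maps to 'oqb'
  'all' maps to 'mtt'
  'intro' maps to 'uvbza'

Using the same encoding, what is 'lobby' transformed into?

The rule splits by letter class: vowels +12, consonants +8.
On lobby: l(cons)+8=t, o(vowel)+12=a, b(cons)+8=j, b(cons)+8=j, y(cons)+8=g.

tajjg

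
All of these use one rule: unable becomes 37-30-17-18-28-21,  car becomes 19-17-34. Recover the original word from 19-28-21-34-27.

clerk

Each letter is replaced by its alphabet position (a=1..z=26) + 16.
Undoing it on 19-28-21-34-27: 19→(19−16)÷1=3=c, 28→(28−16)÷1=12=l, 21→(21−16)÷1=5=e, 34→(34−16)÷1=18=r, 27→(27−16)÷1=11=k.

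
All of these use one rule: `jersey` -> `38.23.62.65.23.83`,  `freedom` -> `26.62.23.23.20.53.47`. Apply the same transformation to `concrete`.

j(#10)→38 and e(#5)→23: differences scale by 3, so n = 3·pos + 8. With a=1..z=26, the number is 3·pos + 8.
On concrete: c=3→17, o=15→53, n=14→50, c=3→17, r=18→62, e=5→23, t=20→68, e=5→23.

17.53.50.17.62.23.68.23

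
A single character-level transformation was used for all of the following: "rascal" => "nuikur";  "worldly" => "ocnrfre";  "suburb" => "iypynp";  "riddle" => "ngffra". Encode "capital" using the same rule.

r(17)→n(13) and a(0)→u(20) fit y≡21x+20 (mod 26); the inverse of 21 mod 26 is 5. Each letter's alphabet position (a=0..z=25) is mapped through 21·x+20 mod 26 — an affine cipher.
For capital: c(2)→21·2+20≡10=k; a(0)→21·0+20≡20=u; p(15)→21·15+20≡23=x; i(8)→21·8+20≡6=g; t(19)→21·19+20≡3=d; a(0)→21·0+20≡20=u; l(11)→21·11+20≡17=r (all mod 26).

kuxgdur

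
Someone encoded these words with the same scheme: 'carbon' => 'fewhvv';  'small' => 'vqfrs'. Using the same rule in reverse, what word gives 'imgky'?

fiber

In carbon: c→f is +3, a→e is +4, r→w is +5, b→h is +6 — the shift increases by 1 each position. The shift increases by 1 at each position, starting from +3: 3, 4, 5, ….
Decoding imgky: i−3=f, m−4=i, g−5=b, k−6=e, y−7=r.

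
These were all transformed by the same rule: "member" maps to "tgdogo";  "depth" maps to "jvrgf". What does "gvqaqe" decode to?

The output letters match the input read backwards, each shifted +2: member reversed is rebmem. Two steps: reverse the string, then apply a Caesar shift of +2.
Decoding gvqaqe: shift back: g−2=e, v−2=t, q−2=o, a−2=y, q−2=o, e−2=c → etoyoc; then reverse → coyote.

coyote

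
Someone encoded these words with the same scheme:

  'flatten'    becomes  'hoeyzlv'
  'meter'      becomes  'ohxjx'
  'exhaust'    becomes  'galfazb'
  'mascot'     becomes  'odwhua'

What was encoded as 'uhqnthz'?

In flatten: f→h is +2, l→o is +3, a→e is +4, t→y is +5 — the shift increases by 1 each position. Each letter shifts forward by (position + 2), i.e. 2, 3, 4, … — the shift grows by one for each successive letter.
Reversing it on uhqnthz: u−2=s, h−3=e, q−4=m, n−5=i, t−6=n, h−7=a, z−8=r.

seminar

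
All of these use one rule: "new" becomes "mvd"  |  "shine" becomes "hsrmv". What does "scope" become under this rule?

hxlkv

Each pair mirrors across the alphabet (n↔m, e↔v, w↔d): positions sum to 25. Each letter is replaced by its mirror in the alphabet: a↔z, b↔y, c↔x, and so on (the Atbash cipher).
Applying it to scope: s↔h, c↔x, o↔l, p↔k, e↔v.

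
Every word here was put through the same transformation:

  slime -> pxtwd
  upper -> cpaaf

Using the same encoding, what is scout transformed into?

efznd

The output letters match the input read backwards, each shifted +11: slime reversed is emils. Read the word backwards and shift each letter +11.
For scout: reverse → tuocs; then shift: t+11=e, u+11=f, o+11=z, c+11=n, s+11=d.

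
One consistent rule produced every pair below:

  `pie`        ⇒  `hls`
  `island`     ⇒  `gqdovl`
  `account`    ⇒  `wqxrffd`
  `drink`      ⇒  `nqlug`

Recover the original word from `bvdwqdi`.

fantasy

The output letters match the input read backwards, each shifted +3: pie reversed is eip. Read the word backwards and shift each letter +3.
Reversing it on bvdwqdi: shift back: b−3=y, v−3=s, d−3=a, w−3=t, q−3=n, d−3=a, i−3=f → ysatnaf; then reverse → fantasy.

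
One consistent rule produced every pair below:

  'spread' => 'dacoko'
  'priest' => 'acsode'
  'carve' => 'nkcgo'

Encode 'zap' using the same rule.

kka

The shift depends on letter class: consonant s→d is +11, but vowel e→o is +10. Two shifts are in play — +10 for a/e/i/o/u, +11 for every other letter.
For zap: z(cons)+11=k, a(vowel)+10=k, p(cons)+11=a.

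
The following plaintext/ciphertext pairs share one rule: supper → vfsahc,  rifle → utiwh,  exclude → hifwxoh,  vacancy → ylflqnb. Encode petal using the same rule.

spwlo

Shifts by position in supper: pos 0: s→v (+3), pos 1: u→f (+11), pos 2: p→s (+3), pos 3: p→a (+11) — repeating every 2. It's a Vigenère-style cipher with numeric key [3,11]: position i shifts by key[i mod 2].
Applying it to petal: p+3=s, e+11=p, t+3=w, a+11=l, l+3=o.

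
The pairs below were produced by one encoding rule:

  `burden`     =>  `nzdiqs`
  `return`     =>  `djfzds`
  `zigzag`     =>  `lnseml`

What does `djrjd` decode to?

Shifts by position in burden: pos 0: b→n (+12), pos 1: u→z (+5), pos 2: r→d (+12), pos 3: d→i (+5) — repeating every 2. A repeating key of period 2 is used — shifts +12, +5 over and over.
Undoing it on djrjd: d−12=r, j−5=e, r−12=f, j−5=e, d−12=r.

refer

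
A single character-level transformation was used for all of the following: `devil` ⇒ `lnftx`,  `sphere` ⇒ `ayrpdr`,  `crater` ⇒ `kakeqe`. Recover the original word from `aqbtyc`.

shrimp

Each letter shifts forward by (position + 8), i.e. 8, 9, 10, … — the shift grows by one for each successive letter.
Decoding aqbtyc: a−8=s, q−9=h, b−10=r, t−11=i, y−12=m, c−13=p.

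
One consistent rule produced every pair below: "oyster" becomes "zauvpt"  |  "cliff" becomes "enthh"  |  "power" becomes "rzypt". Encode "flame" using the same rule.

The shift depends on letter class: consonant y→a is +2, but vowel o→z is +11. The rule splits by letter class: vowels +11, consonants +2.
For flame: f(cons)+2=h, l(cons)+2=n, a(vowel)+11=l, m(cons)+2=o, e(vowel)+11=p.

hnlop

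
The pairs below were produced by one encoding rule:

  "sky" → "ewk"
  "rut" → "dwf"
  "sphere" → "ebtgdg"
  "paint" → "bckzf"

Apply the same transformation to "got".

sqf

The shift depends on letter class: consonant s→e is +12, but vowel u→w is +2. The rule splits by letter class: vowels +2, consonants +12.
For got: g(cons)+12=s, o(vowel)+2=q, t(cons)+12=f.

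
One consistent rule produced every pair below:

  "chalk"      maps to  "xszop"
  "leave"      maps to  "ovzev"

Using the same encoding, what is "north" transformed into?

mligs

Letters are reflected about the middle of the alphabet (position → 25−position): Atbash.
For north: n↔m, o↔l, r↔i, t↔g, h↔s.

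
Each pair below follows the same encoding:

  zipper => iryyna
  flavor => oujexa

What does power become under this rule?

yxfna

Compare letters: z→i is +9, i→r is +9, p→y is +9 — a constant shift. Every letter moves 9 places later in the alphabet, wrapping around z→a.
Applying it to power: p+9=y, o+9=x, w+9=f, e+9=n, r+9=a.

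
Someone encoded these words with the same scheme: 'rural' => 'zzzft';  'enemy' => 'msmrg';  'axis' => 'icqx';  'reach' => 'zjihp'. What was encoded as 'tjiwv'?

The shifts repeat in a cycle of length 2: positions 0,1,… shift by +8, +5, then the pattern repeats.
Undoing it on tjiwv: t−8=l, j−5=e, i−8=a, w−5=r, v−8=n.

learn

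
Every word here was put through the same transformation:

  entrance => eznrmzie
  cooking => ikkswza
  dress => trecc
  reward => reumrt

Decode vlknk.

Each letter's alphabet position (a=0..z=25) is mapped through 11·x+12 mod 26 — an affine cipher.
Undoing it on vlknk: v(21)→19·(21−12)≡15=p; l(11)→19·(11−12)≡7=h; k(10)→19·(10−12)≡14=o; n(13)→19·(13−12)≡19=t; k(10)→19·(10−12)≡14=o (all mod 26).

photo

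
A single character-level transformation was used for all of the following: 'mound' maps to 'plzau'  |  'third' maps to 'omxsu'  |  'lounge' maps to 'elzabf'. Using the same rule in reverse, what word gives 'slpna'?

m(12)→p(15) and o(14)→l(11) fit y≡11x+13 (mod 26); the inverse of 11 mod 26 is 19. This is an affine cipher: with a=0,…,z=25, each position x becomes (11x+13) mod 26.
Reversing it on slpna: s(18)→19·(18−13)≡17=r; l(11)→19·(11−13)≡14=o; p(15)→19·(15−13)≡12=m; n(13)→19·(13−13)≡0=a; a(0)→19·(0−13)≡13=n (all mod 26).

roman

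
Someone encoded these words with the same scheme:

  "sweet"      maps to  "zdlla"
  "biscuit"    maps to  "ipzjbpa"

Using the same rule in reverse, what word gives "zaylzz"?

stress

Compare letters: s→z is +7, w→d is +7, e→l is +7 — a constant shift. It's a constant shift of +7 (ROT7).
Reversing it on zaylzz: z−7=s, a−7=t, y−7=r, l−7=e, z−7=s, z−7=s.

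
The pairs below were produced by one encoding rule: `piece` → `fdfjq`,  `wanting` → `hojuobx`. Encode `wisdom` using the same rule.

npetjx

Two steps: reverse the string, then apply a Caesar shift of +1.
For wisdom: reverse → modsiw; then shift: m+1=n, o+1=p, d+1=e, s+1=t, i+1=j, w+1=x.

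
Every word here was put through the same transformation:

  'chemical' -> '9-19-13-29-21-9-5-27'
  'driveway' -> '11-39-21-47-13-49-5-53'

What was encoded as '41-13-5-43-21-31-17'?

seating

c(#3)→9 and h(#8)→19: differences scale by 2, so n = 2·pos + 3. The formula is n = 2×(alphabet index, a=1) + 3.
Reversing it on 41-13-5-43-21-31-17: 41→(41−3)÷2=19=s, 13→(13−3)÷2=5=e, 5→(5−3)÷2=1=a, 43→(43−3)÷2=20=t, 21→(21−3)÷2=9=i, 31→(31−3)÷2=14=n, 17→(17−3)÷2=7=g.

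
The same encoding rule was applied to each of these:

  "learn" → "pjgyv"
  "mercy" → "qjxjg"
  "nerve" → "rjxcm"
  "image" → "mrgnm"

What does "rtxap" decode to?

In learn: l→p is +4, e→j is +5, a→g is +6, r→y is +7 — the shift increases by 1 each position. Each letter shifts forward by (position + 4), i.e. 4, 5, 6, … — the shift grows by one for each successive letter.
Reversing it on rtxap: r−4=n, t−5=o, x−6=r, a−7=t, p−8=h.

north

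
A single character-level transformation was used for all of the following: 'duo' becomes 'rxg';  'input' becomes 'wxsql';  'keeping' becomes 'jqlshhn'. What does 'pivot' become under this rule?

wryls

Read the word backwards and shift each letter +3.
Applying it to pivot: reverse → tovip; then shift: t+3=w, o+3=r, v+3=y, i+3=l, p+3=s.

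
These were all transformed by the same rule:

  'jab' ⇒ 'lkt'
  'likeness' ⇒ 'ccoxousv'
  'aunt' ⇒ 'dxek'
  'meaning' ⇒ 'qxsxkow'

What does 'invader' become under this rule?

The output letters match the input read backwards, each shifted +10: jab reversed is baj. The word is reversed, then every letter is shifted forward by 10.
On invader: reverse → redavni; then shift: r+10=b, e+10=o, d+10=n, a+10=k, v+10=f, n+10=x, i+10=s.

bonkfxs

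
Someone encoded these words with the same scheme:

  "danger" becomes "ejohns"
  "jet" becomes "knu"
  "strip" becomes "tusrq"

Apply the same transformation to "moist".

nxrtu

The shift depends on letter class: consonant d→e is +1, but vowel a→j is +9. Vowels shift forward by 9 and consonants shift forward by 1.
On moist: m(cons)+1=n, o(vowel)+9=x, i(vowel)+9=r, s(cons)+1=t, t(cons)+1=u.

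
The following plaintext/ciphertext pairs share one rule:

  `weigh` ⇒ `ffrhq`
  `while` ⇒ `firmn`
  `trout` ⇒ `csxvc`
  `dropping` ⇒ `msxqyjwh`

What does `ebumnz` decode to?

Shifts by position in weigh: pos 0: w→f (+9), pos 1: e→f (+1), pos 2: i→r (+9), pos 3: g→h (+1) — repeating every 2. It's a Vigenère-style cipher with numeric key [9,1]: position i shifts by key[i mod 2].
Undoing it on ebumnz: e−9=v, b−1=a, u−9=l, m−1=l, n−9=e, z−1=y.

valley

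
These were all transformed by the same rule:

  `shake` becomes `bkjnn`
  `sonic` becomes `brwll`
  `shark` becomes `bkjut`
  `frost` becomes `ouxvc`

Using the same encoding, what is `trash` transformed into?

The shifts repeat in a cycle of length 2: positions 0,1,… shift by +9, +3, then the pattern repeats.
Applying it to trash: t+9=c, r+3=u, a+9=j, s+3=v, h+9=q.

cujvq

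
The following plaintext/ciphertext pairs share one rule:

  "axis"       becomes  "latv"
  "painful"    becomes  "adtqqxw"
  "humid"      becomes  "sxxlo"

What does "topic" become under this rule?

eraln

A repeating key of period 2 is used — shifts +11, +3 over and over.
Applying it to topic: t+11=e, o+3=r, p+11=a, i+3=l, c+11=n.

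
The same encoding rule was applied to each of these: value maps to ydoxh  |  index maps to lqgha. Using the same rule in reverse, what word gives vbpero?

Compare letters: v→y is +3, a→d is +3, l→o is +3 — a constant shift. Each letter is shifted forward by 3 in the alphabet (a Caesar shift of +3).
Reversing it on vbpero: v−3=s, b−3=y, p−3=m, e−3=b, r−3=o, o−3=l.

symbol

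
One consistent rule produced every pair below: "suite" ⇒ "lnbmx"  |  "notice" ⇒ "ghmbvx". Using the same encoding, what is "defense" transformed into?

wxyxglx

Compare letters: s→l is +19, u→n is +19, i→b is +19 — a constant shift. This is a Caesar cipher with shift 19.
For defense: d+19=w, e+19=x, f+19=y, e+19=x, n+19=g, s+19=l, e+19=x.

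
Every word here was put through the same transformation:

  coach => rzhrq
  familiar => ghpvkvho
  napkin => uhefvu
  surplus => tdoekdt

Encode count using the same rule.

c(2)→r(17) and o(14)→z(25) fit y≡5x+7 (mod 26); the inverse of 5 mod 26 is 21. Treating letters as 0–25, the rule is x ↦ 5x + 7 (mod 26).
Applying it to count: c(2)→5·2+7≡17=r; o(14)→5·14+7≡25=z; u(20)→5·20+7≡3=d; n(13)→5·13+7≡20=u; t(19)→5·19+7≡24=y (all mod 26).

rzduy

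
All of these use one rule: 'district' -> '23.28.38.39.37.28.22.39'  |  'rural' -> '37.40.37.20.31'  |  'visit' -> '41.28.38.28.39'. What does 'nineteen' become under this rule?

Letters become their 1-based position plus 19 (so a→20, b→21, …).
Applying it to nineteen: n=14→33, i=9→28, n=14→33, e=5→24, t=20→39, e=5→24, e=5→24, n=14→33.

33.28.33.24.39.24.24.33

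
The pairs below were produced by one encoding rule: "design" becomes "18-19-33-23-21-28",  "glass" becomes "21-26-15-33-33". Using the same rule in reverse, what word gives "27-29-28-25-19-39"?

d is letter #4 and maps to 18: an offset of 14. Each letter is replaced by its alphabet position (a=1..z=26) + 14.
Undoing it on 27-29-28-25-19-39: 27→(27−14)÷1=13=m, 29→(29−14)÷1=15=o, 28→(28−14)÷1=14=n, 25→(25−14)÷1=11=k, 19→(19−14)÷1=5=e, 39→(39−14)÷1=25=y.

monkey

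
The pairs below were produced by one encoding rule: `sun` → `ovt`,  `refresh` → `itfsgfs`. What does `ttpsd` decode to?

cross

Two steps: reverse the string, then apply a Caesar shift of +1.
Decoding ttpsd: shift back: t−1=s, t−1=s, p−1=o, s−1=r, d−1=c → ssorc; then reverse → cross.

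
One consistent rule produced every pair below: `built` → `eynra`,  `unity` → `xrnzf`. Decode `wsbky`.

tower

In built: b→e is +3, u→y is +4, i→n is +5, l→r is +6 — the shift increases by 1 each position. The shift increases by 1 at each position, starting from +3: 3, 4, 5, ….
Undoing it on wsbky: w−3=t, s−4=o, b−5=w, k−6=e, y−7=r.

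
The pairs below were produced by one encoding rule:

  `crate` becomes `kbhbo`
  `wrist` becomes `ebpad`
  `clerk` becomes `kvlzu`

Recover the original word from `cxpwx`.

Shifts by position in crate: pos 0: c→k (+8), pos 1: r→b (+10), pos 2: a→h (+7), pos 3: t→b (+8), pos 4: e→o (+10) — repeating every 3. A repeating key of period 3 is used — shifts +8, +10, +7 over and over.
Undoing it on cxpwx: c−8=u, x−10=n, p−7=i, w−8=o, x−10=n.

union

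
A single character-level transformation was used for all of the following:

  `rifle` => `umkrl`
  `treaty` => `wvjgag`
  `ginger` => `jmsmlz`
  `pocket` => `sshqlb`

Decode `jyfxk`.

Letter i (0-indexed) is shifted by i+3, so successive shifts are 3, 4, 5, ….
Reversing it on jyfxk: j−3=g, y−4=u, f−5=a, x−6=r, k−7=d.

guard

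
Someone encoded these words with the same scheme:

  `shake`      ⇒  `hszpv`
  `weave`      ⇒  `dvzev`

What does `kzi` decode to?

Each letter is replaced by its mirror in the alphabet: a↔z, b↔y, c↔x, and so on (the Atbash cipher).
Undoing it on kzi: k↔p, z↔a, i↔r.

par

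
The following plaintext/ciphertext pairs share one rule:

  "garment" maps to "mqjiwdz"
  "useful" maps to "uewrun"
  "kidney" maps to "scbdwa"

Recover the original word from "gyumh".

cough

g(6)→m(12) and a(0)→q(16) fit y≡21x+16 (mod 26); the inverse of 21 mod 26 is 5. Treating letters as 0–25, the rule is x ↦ 21x + 16 (mod 26).
Undoing it on gyumh: g(6)→5·(6−16)≡2=c; y(24)→5·(24−16)≡14=o; u(20)→5·(20−16)≡20=u; m(12)→5·(12−16)≡6=g; h(7)→5·(7−16)≡7=h (all mod 26).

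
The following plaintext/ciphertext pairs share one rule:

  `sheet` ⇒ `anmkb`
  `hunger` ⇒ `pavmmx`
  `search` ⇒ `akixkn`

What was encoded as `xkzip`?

perch

It's a Vigenère-style cipher with numeric key [8,6]: position i shifts by key[i mod 2].
Decoding xkzip: x−8=p, k−6=e, z−8=r, i−6=c, p−8=h.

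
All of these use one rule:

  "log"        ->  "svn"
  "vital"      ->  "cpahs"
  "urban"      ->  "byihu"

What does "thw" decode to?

map

Every letter moves 7 places later in the alphabet, wrapping around z→a.
Reversing it on thw: t−7=m, h−7=a, w−7=p.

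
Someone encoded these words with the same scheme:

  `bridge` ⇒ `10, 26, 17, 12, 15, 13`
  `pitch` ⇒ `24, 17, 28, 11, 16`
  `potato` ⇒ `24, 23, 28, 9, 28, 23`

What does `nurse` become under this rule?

22, 29, 26, 27, 13

b is letter #2 and maps to 10: an offset of 8. The number is (letter's place in the alphabet, a=1) + 8.
On nurse: n=14→22, u=21→29, r=18→26, s=19→27, e=5→13.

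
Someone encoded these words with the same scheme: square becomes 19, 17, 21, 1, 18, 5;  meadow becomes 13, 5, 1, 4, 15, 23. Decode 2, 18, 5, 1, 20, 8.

breath

s is letter #19 and maps to 19: an offset of 0. Letters become their 1-indexed alphabet positions: a=1 … z=26.
Undoing it on 2, 18, 5, 1, 20, 8: 2=b, 18=r, 5=e, 1=a, 20=t, 8=h.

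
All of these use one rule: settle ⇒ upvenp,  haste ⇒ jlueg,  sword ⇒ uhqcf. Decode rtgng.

Shifts by position in settle: pos 0: s→u (+2), pos 1: e→p (+11), pos 2: t→v (+2), pos 3: t→e (+11) — repeating every 2. A repeating key of period 2 is used — shifts +2, +11 over and over.
Reversing it on rtgng: r−2=p, t−11=i, g−2=e, n−11=c, g−2=e.

piece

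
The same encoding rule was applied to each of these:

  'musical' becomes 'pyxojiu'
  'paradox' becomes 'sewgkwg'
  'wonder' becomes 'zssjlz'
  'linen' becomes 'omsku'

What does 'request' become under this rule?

uivalac

The shift increases by 1 at each position, starting from +3: 3, 4, 5, ….
For request: r+3=u, e+4=i, q+5=v, u+6=a, e+7=l, s+8=a, t+9=c.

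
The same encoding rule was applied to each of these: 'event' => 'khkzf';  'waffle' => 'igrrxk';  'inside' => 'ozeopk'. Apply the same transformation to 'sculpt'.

eoaxbf

The shift depends on letter class: consonant v→h is +12, but vowel e→k is +6. Vowels shift forward by 6 and consonants shift forward by 12.
On sculpt: s(cons)+12=e, c(cons)+12=o, u(vowel)+6=a, l(cons)+12=x, p(cons)+12=b, t(cons)+12=f.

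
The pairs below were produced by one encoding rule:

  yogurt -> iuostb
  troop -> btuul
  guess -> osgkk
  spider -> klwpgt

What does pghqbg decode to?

y(24)→i(8) and o(14)→u(20) fit y≡17x+16 (mod 26); the inverse of 17 mod 26 is 23. This is an affine cipher: with a=0,…,z=25, each position x becomes (17x+16) mod 26.
Reversing it on pghqbg: p(15)→23·(15−16)≡3=d; g(6)→23·(6−16)≡4=e; h(7)→23·(7−16)≡1=b; q(16)→23·(16−16)≡0=a; b(1)→23·(1−16)≡19=t; g(6)→23·(6−16)≡4=e (all mod 26).

debate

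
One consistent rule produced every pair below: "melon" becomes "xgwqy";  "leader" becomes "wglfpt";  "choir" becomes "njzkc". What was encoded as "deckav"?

script

The shifts repeat in a cycle of length 2: positions 0,1,… shift by +11, +2, then the pattern repeats.
Reversing it on deckav: d−11=s, e−2=c, c−11=r, k−2=i, a−11=p, v−2=t.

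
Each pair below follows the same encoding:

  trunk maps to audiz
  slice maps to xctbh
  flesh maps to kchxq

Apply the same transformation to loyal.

clpvc

Treating letters as 0–25, the rule is x ↦ 3x + 21 (mod 26).
Applying it to loyal: l(11)→3·11+21≡2=c; o(14)→3·14+21≡11=l; y(24)→3·24+21≡15=p; a(0)→3·0+21≡21=v; l(11)→3·11+21≡2=c (all mod 26).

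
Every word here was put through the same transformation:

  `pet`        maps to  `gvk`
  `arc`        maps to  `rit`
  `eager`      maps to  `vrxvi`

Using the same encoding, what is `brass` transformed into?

sirjj

Each letter is shifted forward by 17 in the alphabet (a Caesar shift of +17).
Applying it to brass: b+17=s, r+17=i, a+17=r, s+17=j, s+17=j.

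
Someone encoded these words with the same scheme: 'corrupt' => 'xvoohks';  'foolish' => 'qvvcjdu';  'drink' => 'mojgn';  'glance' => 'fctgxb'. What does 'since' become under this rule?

djgxb

Treating letters as 0–25, the rule is x ↦ 15x + 19 (mod 26).
Applying it to since: s(18)→15·18+19≡3=d; i(8)→15·8+19≡9=j; n(13)→15·13+19≡6=g; c(2)→15·2+19≡23=x; e(4)→15·4+19≡1=b (all mod 26).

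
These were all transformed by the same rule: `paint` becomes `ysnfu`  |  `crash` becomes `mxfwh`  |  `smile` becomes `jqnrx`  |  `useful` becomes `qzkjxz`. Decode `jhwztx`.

source

The output letters match the input read backwards, each shifted +5: paint reversed is tniap. Read the word backwards and shift each letter +5.
Decoding jhwztx: shift back: j−5=e, h−5=c, w−5=r, z−5=u, t−5=o, x−5=s → ecruos; then reverse → source.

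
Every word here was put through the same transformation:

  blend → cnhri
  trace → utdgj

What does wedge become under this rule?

xggkj

The shift increases by 1 at each position, starting from +1: 1, 2, 3, ….
On wedge: w+1=x, e+2=g, d+3=g, g+4=k, e+5=j.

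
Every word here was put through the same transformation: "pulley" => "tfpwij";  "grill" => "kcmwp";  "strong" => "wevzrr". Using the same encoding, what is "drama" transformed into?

hcexe

Shifts by position in pulley: pos 0: p→t (+4), pos 1: u→f (+11), pos 2: l→p (+4), pos 3: l→w (+11) — repeating every 2. The shifts repeat in a cycle of length 2: positions 0,1,… shift by +4, +11, then the pattern repeats.
On drama: d+4=h, r+11=c, a+4=e, m+11=x, a+4=e.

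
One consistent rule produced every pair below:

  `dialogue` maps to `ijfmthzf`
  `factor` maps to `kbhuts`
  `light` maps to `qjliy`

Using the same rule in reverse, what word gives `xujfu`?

steep

Shifts by position in dialogue: pos 0: d→i (+5), pos 1: i→j (+1), pos 2: a→f (+5), pos 3: l→m (+1) — repeating every 2. A repeating key of period 2 is used — shifts +5, +1 over and over.
Reversing it on xujfu: x−5=s, u−1=t, j−5=e, f−1=e, u−5=p.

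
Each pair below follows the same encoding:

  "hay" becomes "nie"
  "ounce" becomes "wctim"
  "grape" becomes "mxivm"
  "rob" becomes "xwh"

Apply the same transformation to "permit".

vmxsqz

The shift depends on letter class: consonant h→n is +6, but vowel a→i is +8. The rule splits by letter class: vowels +8, consonants +6.
Applying it to permit: p(cons)+6=v, e(vowel)+8=m, r(cons)+6=x, m(cons)+6=s, i(vowel)+8=q, t(cons)+6=z.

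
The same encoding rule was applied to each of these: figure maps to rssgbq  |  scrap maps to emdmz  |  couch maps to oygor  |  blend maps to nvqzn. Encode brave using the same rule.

nbmho

A repeating key of period 3 is used — shifts +12, +10, +12 over and over.
Applying it to brave: b+12=n, r+10=b, a+12=m, v+12=h, e+10=o.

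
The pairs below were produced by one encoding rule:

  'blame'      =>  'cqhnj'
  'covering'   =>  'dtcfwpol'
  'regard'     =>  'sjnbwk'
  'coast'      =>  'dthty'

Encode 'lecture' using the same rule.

Shifts by position in blame: pos 0: b→c (+1), pos 1: l→q (+5), pos 2: a→h (+7), pos 3: m→n (+1), pos 4: e→j (+5) — repeating every 3. A repeating key of period 3 is used — shifts +1, +5, +7 over and over.
For lecture: l+1=m, e+5=j, c+7=j, t+1=u, u+5=z, r+7=y, e+1=f.

mjjuzyf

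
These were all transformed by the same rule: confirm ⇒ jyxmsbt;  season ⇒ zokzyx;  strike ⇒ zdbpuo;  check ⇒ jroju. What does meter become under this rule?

todlb

Shifts by position in confirm: pos 0: c→j (+7), pos 1: o→y (+10), pos 2: n→x (+10), pos 3: f→m (+7), pos 4: i→s (+10), pos 5: r→b (+10) — repeating every 3. The shifts repeat in a cycle of length 3: positions 0,1,… shift by +7, +10, +10, then the pattern repeats.
For meter: m+7=t, e+10=o, t+10=d, e+7=l, r+10=b.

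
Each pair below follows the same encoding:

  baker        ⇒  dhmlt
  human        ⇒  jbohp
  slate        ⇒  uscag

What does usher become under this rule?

wzjlt

Shifts by position in baker: pos 0: b→d (+2), pos 1: a→h (+7), pos 2: k→m (+2), pos 3: e→l (+7) — repeating every 2. A repeating key of period 2 is used — shifts +2, +7 over and over.
Applying it to usher: u+2=w, s+7=z, h+2=j, e+7=l, r+2=t.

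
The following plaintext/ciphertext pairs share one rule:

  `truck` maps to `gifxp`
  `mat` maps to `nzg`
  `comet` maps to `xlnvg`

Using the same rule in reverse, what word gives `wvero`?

devil

Letters are reflected about the middle of the alphabet (position → 25−position): Atbash.
Reversing it on wvero: w↔d, v↔e, e↔v, r↔i, o↔l.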